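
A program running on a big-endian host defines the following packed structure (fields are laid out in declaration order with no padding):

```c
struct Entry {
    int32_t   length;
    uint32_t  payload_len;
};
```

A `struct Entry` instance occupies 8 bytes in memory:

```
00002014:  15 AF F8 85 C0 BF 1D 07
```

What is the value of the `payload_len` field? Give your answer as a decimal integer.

`payload_len` follows `length` (4 bytes), so it starts at byte offset 4 and occupies 4 bytes.
Bytes at offsets 4..7: C0 BF 1D 07.
In big-endian order the high byte comes first in memory.
The bytes are already most-significant first: 0xC0BF1D07.
0xC0BF1D07 = 3233750279.

3233750279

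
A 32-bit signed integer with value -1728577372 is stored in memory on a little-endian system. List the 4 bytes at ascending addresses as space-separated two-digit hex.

Two's complement of -1728577372 in 32 bits: 1728577372 = 0x6707FF5C; invert → 0x98F800A3; add 1 → 0x98F800A4.
Split into bytes (most-significant first): 98 F8 00 A4.
In little-endian order the low byte comes first in memory.
So at ascending addresses the bytes are A4 00 F8 98.

A4 00 F8 98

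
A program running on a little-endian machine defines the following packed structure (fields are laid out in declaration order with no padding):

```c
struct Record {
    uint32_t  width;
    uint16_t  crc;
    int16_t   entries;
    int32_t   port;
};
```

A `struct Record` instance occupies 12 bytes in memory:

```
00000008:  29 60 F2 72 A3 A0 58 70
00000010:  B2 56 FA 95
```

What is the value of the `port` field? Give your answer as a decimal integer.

`port` follows `width` (4 B), `crc` (2 B), `entries` (2 B), so it starts at offset 4 + 2 + 2 = 8 and occupies 4 bytes.
Bytes at offsets 8..11: B2 56 FA 95.
Little-endian: lowest address holds the least-significant byte.
Reassemble most-significant byte first: 95 FA 56 B2 → 0x95FA56B2.
Top bit is set, so as a signed 32-bit value this is 0x95FA56B2 − 2^32 = -1778755918.

-1778755918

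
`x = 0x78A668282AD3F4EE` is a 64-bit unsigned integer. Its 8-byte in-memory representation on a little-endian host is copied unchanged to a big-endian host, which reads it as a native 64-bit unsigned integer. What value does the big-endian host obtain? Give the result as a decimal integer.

Stored little-endian, the bytes at ascending addresses are EE F4 D3 2A 28 68 A6 78.
Read back as big-endian, the last byte is least significant, giving 0xEEF4D32A2868A678.
0xEEF4D32A2868A678 = 17218619453364283000.

17218619453364283000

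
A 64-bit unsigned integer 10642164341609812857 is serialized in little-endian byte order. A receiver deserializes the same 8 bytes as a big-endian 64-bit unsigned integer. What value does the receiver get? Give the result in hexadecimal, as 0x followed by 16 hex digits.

10642164341609812857 in 64-bit hexadecimal is 0x93B0901586FB5379.
Stored little-endian, the bytes at ascending addresses are 79 53 FB 86 15 90 B0 93.
Read back as big-endian, the last byte is least significant, giving 0x7953FB861590B093.

0x7953FB861590B093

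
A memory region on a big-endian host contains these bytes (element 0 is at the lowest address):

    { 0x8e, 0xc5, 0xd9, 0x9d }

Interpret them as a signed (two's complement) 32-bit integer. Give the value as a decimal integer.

-1899636323

Big-endian stores the most-significant byte at the lowest address.
The bytes are already most-significant first: 0x8EC5D99D.
Top bit is set, so as a signed 32-bit value this is 0x8EC5D99D − 2^32 = -1899636323.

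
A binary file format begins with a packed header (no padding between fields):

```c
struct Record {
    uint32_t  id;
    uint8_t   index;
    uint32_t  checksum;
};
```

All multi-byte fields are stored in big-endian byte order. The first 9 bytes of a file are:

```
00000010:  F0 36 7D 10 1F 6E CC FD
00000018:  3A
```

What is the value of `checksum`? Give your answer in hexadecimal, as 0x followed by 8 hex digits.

`checksum` follows `id` (4 B), `index` (1 B), so it starts at offset 4 + 1 = 5 and occupies 4 bytes.
Bytes at offsets 5..8: 6E CC FD 3A.
In big-endian order the high byte comes first in memory.
The bytes are already most-significant first: 0x6ECCFD3A.

0x6ECCFD3A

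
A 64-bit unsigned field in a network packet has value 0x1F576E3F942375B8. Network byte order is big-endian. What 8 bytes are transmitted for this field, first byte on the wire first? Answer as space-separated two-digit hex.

1F 57 6E 3F 94 23 75 B8

Split into bytes (most-significant first): 1F 57 6E 3F 94 23 75 B8.
Big-endian: lowest address holds the most-significant byte.
So the memory order matches the most-significant-first order: 1F 57 6E 3F 94 23 75 B8.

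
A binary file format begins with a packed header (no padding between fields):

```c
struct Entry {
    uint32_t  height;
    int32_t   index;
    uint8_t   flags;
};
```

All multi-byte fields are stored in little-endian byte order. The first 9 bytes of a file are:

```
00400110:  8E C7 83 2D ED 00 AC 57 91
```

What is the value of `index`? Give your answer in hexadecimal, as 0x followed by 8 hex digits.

`index` follows `height` (4 bytes), so it starts at byte offset 4 and occupies 4 bytes.
Bytes at offsets 4..7: ED 00 AC 57.
Little-endian: lowest address holds the least-significant byte.
Reassemble most-significant byte first: 57 AC 00 ED → 0x57AC00ED.

0x57AC00ED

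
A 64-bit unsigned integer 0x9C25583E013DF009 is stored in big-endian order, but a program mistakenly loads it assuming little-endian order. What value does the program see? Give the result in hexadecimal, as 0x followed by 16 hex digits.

0x09F03D013E58259C

Stored big-endian, the bytes at ascending addresses are 9C 25 58 3E 01 3D F0 09.
Read back as little-endian, the first byte is least significant, giving 0x09F03D013E58259C.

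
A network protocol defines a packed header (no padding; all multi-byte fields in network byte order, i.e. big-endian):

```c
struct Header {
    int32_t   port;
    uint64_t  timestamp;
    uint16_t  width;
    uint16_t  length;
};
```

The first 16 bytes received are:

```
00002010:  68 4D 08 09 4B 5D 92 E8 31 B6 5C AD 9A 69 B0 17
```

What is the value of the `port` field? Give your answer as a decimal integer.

`port` is the first field, at byte offset 0, occupying 4 bytes.
Bytes at offsets 0..3: 68 4D 08 09.
Big-endian stores the most-significant byte at the lowest address.
The bytes are already most-significant first: 0x684D0809.
0x684D0809 = 1749878793.

1749878793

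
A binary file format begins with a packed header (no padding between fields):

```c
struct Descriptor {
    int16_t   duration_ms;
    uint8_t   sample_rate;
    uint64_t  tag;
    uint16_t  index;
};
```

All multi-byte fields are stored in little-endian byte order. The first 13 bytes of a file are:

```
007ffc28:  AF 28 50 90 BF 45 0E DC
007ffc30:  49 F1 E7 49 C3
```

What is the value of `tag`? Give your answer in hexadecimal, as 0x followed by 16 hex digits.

`tag` follows `duration_ms` (2 B), `sample_rate` (1 B), so it starts at offset 2 + 1 = 3 and occupies 8 bytes.
Bytes at offsets 3..10: 90 BF 45 0E DC 49 F1 E7.
In little-endian order the low byte comes first in memory.
Reassemble most-significant byte first: E7 F1 49 DC 0E 45 BF 90 → 0xE7F149DC0E45BF90.

0xE7F149DC0E45BF90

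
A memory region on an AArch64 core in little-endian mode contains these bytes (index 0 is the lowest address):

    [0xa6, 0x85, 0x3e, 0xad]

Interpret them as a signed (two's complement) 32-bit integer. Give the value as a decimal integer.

Little-endian: lowest address holds the least-significant byte.
Reassemble most-significant byte first: AD 3E 85 A6 → 0xAD3E85A6.
Top bit is set, so as a signed 32-bit value this is 0xAD3E85A6 − 2^32 = -1388411482.

-1388411482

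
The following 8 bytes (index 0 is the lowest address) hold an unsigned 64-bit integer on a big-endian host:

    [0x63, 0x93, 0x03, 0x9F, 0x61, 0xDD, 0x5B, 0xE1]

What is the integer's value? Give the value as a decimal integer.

Big-endian: lowest address holds the most-significant byte.
The bytes are already most-significant first: 0x6393039F61DD5BE1.
0x6393039F61DD5BE1 = 7175082614407912417.

7175082614407912417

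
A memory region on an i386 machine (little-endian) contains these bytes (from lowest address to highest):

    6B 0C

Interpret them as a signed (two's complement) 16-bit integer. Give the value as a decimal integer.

3179

Little-endian: lowest address holds the least-significant byte.
Reassemble most-significant byte first: 0C 6B → 0x0C6B.
0x0C6B = 3179.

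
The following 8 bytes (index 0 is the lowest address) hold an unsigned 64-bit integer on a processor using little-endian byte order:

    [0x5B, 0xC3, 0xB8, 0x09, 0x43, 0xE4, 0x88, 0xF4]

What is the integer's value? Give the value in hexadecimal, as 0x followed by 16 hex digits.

Little-endian stores the least-significant byte at the lowest address.
Reassemble most-significant byte first: F4 88 E4 43 09 B8 C3 5B → 0xF488E44309B8C35B.

0xF488E44309B8C35B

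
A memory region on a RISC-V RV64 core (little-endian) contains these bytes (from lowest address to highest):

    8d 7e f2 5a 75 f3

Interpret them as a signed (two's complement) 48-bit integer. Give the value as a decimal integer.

-13789614145907

In little-endian order the low byte comes first in memory.
Reassemble most-significant byte first: F3 75 5A F2 7E 8D → 0xF3755AF27E8D.
Top bit is set, so as a signed 48-bit value this is 0xF3755AF27E8D − 2^48 = -13789614145907.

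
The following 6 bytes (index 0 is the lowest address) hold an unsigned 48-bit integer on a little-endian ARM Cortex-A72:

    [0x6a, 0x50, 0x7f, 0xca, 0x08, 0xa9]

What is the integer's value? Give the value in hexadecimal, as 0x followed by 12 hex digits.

In little-endian order the low byte comes first in memory.
Reassemble most-significant byte first: A9 08 CA 7F 50 6A → 0xA908CA7F506A.

0xA908CA7F506A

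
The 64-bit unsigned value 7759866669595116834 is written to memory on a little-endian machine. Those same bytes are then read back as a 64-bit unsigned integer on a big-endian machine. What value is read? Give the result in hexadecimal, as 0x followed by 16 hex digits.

0x22459C599F95B06B

7759866669595116834 in 64-bit hexadecimal is 0x6BB0959F599C4522.
Stored little-endian, the bytes at ascending addresses are 22 45 9C 59 9F 95 B0 6B.
Read back as big-endian, the last byte is least significant, giving 0x22459C599F95B06B.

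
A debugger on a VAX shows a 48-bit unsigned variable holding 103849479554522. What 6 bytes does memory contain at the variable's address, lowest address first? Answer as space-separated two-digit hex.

103849479554522 in hexadecimal, padded to 48 bits, is 0x5E735756C5DA.
Split into bytes (most-significant first): 5E 73 57 56 C5 DA.
In little-endian order the low byte comes first in memory.
So at ascending addresses the bytes are DA C5 56 57 73 5E.

DA C5 56 57 73 5E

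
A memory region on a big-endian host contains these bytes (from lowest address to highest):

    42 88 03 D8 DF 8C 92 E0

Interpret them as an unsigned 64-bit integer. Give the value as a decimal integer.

4794086033334244064

Big-endian stores the most-significant byte at the lowest address.
The bytes are already most-significant first: 0x428803D8DF8C92E0.
0x428803D8DF8C92E0 = 4794086033334244064.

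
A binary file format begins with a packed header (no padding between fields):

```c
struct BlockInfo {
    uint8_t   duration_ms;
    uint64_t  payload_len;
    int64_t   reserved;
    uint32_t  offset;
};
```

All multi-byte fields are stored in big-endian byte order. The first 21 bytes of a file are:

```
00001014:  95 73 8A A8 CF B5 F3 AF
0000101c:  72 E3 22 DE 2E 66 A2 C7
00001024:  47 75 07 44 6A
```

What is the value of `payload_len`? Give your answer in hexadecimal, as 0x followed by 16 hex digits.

0x738AA8CFB5F3AF72

`payload_len` follows `duration_ms` (1 byte), so it starts at byte offset 1 and occupies 8 bytes.
Bytes at offsets 1..8: 73 8A A8 CF B5 F3 AF 72.
Big-endian: lowest address holds the most-significant byte.
The bytes are already most-significant first: 0x738AA8CFB5F3AF72.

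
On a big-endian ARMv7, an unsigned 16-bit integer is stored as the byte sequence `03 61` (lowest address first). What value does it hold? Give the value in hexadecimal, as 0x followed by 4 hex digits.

0x0361

In big-endian order the high byte comes first in memory.
The bytes are already most-significant first: 0x0361.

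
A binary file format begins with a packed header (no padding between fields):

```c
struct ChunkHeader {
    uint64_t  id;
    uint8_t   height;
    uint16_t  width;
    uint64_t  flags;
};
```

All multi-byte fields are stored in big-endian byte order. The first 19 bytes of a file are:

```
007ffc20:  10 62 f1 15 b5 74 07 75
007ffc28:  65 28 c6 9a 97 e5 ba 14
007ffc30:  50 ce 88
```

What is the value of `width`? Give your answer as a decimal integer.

`width` follows `id` (8 B), `height` (1 B), so it starts at offset 8 + 1 = 9 and occupies 2 bytes.
Bytes at offsets 9..10: 28 C6.
Big-endian stores the most-significant byte at the lowest address.
The bytes are already most-significant first: 0x28C6.
0x28C6 = 10438.

10438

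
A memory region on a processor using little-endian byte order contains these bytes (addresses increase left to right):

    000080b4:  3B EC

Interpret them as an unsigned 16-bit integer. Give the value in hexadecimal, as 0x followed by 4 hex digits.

0xEC3B

Little-endian: lowest address holds the least-significant byte.
Reassemble most-significant byte first: EC 3B → 0xEC3B.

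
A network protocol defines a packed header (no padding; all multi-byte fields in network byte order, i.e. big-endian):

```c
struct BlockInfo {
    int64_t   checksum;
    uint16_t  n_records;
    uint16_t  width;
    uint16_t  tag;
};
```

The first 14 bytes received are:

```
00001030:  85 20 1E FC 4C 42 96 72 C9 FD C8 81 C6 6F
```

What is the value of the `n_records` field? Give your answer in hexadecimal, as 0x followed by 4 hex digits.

0xC9FD

`n_records` follows `checksum` (8 bytes), so it starts at byte offset 8 and occupies 2 bytes.
Bytes at offsets 8..9: C9 FD.
In big-endian order the high byte comes first in memory.
The bytes are already most-significant first: 0xC9FD.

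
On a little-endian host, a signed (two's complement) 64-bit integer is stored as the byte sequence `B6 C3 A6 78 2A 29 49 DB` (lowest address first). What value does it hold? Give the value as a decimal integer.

Little-endian: lowest address holds the least-significant byte.
Reassemble most-significant byte first: DB 49 29 2A 78 A6 C3 B6 → 0xDB49292A78A6C3B6.
Top bit is set, so as a signed 64-bit value this is 0xDB49292A78A6C3B6 − 2^64 = -2645538043713895498.

-2645538043713895498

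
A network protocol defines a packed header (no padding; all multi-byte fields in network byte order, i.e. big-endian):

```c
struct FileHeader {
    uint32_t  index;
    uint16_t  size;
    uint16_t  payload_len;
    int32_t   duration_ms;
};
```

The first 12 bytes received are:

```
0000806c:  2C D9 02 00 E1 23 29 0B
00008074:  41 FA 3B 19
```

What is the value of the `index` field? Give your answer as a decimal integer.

752419328

`index` is the first field, at byte offset 0, occupying 4 bytes.
Bytes at offsets 0..3: 2C D9 02 00.
Big-endian stores the most-significant byte at the lowest address.
The bytes are already most-significant first: 0x2CD90200.
0x2CD90200 = 752419328.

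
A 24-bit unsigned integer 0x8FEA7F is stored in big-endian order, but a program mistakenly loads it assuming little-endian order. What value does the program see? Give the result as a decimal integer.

8383119

Stored big-endian, the bytes at ascending addresses are 8F EA 7F.
Read back as little-endian, the first byte is least significant, giving 0x7FEA8F.
0x7FEA8F = 8383119.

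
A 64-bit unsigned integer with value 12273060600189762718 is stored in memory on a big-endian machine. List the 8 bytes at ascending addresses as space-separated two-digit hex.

AA 52 AB 97 25 27 3C 9E

12273060600189762718 in hexadecimal, padded to 64 bits, is 0xAA52AB9725273C9E.
Split into bytes (most-significant first): AA 52 AB 97 25 27 3C 9E.
In big-endian order the high byte comes first in memory.
So the memory order matches the most-significant-first order: AA 52 AB 97 25 27 3C 9E.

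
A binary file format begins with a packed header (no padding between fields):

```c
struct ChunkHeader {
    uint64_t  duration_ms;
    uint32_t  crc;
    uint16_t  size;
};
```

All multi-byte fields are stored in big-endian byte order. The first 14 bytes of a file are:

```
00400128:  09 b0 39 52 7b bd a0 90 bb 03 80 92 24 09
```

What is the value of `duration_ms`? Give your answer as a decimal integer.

`duration_ms` is the first field, at byte offset 0, occupying 8 bytes.
Bytes at offsets 0..7: 09 B0 39 52 7B BD A0 90.
In big-endian order the high byte comes first in memory.
The bytes are already most-significant first: 0x09B039527BBDA090.
0x09B039527BBDA090 = 698120968668553360.

698120968668553360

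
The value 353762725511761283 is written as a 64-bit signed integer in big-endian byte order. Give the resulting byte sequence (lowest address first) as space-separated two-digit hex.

04 E8 D1 53 14 E7 0D 83

353762725511761283 in hexadecimal, padded to 64 bits, is 0x04E8D15314E70D83.
Split into bytes (most-significant first): 04 E8 D1 53 14 E7 0D 83.
Big-endian stores the most-significant byte at the lowest address.
So the memory order matches the most-significant-first order: 04 E8 D1 53 14 E7 0D 83.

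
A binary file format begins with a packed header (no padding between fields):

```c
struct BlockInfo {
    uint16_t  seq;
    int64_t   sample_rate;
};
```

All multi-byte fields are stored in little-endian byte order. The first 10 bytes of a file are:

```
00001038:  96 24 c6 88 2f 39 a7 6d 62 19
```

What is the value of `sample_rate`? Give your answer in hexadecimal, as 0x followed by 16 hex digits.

0x19626DA7392F88C6

`sample_rate` follows `seq` (2 bytes), so it starts at byte offset 2 and occupies 8 bytes.
Bytes at offsets 2..9: C6 88 2F 39 A7 6D 62 19.
In little-endian order the low byte comes first in memory.
Reassemble most-significant byte first: 19 62 6D A7 39 2F 88 C6 → 0x19626DA7392F88C6.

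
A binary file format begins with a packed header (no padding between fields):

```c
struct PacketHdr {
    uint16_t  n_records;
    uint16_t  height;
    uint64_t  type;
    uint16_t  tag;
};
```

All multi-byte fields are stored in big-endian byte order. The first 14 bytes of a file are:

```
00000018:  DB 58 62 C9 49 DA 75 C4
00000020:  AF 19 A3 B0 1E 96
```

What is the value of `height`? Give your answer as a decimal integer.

25289

`height` follows `n_records` (2 bytes), so it starts at byte offset 2 and occupies 2 bytes.
Bytes at offsets 2..3: 62 C9.
Big-endian: lowest address holds the most-significant byte.
The bytes are already most-significant first: 0x62C9.
0x62C9 = 25289.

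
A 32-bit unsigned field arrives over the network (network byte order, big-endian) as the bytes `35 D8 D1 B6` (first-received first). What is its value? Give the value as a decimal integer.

903401910

In big-endian order the high byte comes first in memory.
The bytes are already most-significant first: 0x35D8D1B6.
0x35D8D1B6 = 903401910.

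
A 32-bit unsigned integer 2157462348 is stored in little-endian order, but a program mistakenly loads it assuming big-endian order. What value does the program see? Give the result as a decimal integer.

2157462348 in 32-bit hexadecimal is 0x8098434C.
Stored little-endian, the bytes at ascending addresses are 4C 43 98 80.
Read back as big-endian, the last byte is least significant, giving 0x4C439880.
0x4C439880 = 1279498368.

1279498368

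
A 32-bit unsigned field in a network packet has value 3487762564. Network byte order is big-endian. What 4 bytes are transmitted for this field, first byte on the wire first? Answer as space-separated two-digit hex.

CF E3 08 84

3487762564 in hexadecimal, padded to 32 bits, is 0xCFE30884.
Split into bytes (most-significant first): CF E3 08 84.
Big-endian: lowest address holds the most-significant byte.
So the memory order matches the most-significant-first order: CF E3 08 84.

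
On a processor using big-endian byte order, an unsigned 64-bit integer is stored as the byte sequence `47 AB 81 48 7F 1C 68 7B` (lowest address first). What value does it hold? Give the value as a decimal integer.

5164363546080602235

Big-endian: lowest address holds the most-significant byte.
The bytes are already most-significant first: 0x47AB81487F1C687B.
0x47AB81487F1C687B = 5164363546080602235.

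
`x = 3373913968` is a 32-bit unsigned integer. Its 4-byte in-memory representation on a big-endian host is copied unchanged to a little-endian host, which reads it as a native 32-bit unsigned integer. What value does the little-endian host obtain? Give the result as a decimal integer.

1893145033

3373913968 in 32-bit hexadecimal is 0xC919D770.
Stored big-endian, the bytes at ascending addresses are C9 19 D7 70.
Read back as little-endian, the first byte is least significant, giving 0x70D719C9.
0x70D719C9 = 1893145033.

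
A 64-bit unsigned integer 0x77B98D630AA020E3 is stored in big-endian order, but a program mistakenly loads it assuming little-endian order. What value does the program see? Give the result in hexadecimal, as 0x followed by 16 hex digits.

Stored big-endian, the bytes at ascending addresses are 77 B9 8D 63 0A A0 20 E3.
Read back as little-endian, the first byte is least significant, giving 0xE320A00A638DB977.

0xE320A00A638DB977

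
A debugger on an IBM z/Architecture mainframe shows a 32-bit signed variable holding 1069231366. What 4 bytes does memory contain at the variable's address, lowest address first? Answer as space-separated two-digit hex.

3F BB 2D 06

1069231366 in hexadecimal, padded to 32 bits, is 0x3FBB2D06.
Split into bytes (most-significant first): 3F BB 2D 06.
Big-endian stores the most-significant byte at the lowest address.
So the memory order matches the most-significant-first order: 3F BB 2D 06.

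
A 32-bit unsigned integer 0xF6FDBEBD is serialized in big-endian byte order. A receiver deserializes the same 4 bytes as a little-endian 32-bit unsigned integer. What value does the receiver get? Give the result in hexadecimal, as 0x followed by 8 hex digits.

0xBDBEFDF6

Stored big-endian, the bytes at ascending addresses are F6 FD BE BD.
Read back as little-endian, the first byte is least significant, giving 0xBDBEFDF6.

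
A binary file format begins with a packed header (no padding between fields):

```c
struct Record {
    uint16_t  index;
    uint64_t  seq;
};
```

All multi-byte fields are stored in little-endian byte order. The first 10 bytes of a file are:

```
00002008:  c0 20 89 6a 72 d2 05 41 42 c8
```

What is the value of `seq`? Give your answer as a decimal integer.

14430167649309846153

`seq` follows `index` (2 bytes), so it starts at byte offset 2 and occupies 8 bytes.
Bytes at offsets 2..9: 89 6A 72 D2 05 41 42 C8.
Little-endian: lowest address holds the least-significant byte.
Reassemble most-significant byte first: C8 42 41 05 D2 72 6A 89 → 0xC8424105D2726A89.
0xC8424105D2726A89 = 14430167649309846153.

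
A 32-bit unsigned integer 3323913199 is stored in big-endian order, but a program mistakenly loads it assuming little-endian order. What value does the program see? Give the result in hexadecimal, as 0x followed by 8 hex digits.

0xEFE31EC6

3323913199 in 32-bit hexadecimal is 0xC61EE3EF.
Stored big-endian, the bytes at ascending addresses are C6 1E E3 EF.
Read back as little-endian, the first byte is least significant, giving 0xEFE31EC6.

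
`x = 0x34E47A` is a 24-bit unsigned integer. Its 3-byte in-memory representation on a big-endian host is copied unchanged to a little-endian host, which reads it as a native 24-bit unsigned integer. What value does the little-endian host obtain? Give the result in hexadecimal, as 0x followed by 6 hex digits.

0x7AE434

Stored big-endian, the bytes at ascending addresses are 34 E4 7A.
Read back as little-endian, the first byte is least significant, giving 0x7AE434.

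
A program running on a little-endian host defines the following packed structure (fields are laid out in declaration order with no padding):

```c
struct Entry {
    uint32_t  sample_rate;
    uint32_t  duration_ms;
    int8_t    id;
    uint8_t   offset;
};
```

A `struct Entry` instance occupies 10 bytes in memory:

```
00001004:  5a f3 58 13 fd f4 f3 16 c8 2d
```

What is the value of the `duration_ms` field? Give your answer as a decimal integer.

`duration_ms` follows `sample_rate` (4 bytes), so it starts at byte offset 4 and occupies 4 bytes.
Bytes at offsets 4..7: FD F4 F3 16.
Little-endian: lowest address holds the least-significant byte.
Reassemble most-significant byte first: 16 F3 F4 FD → 0x16F3F4FD.
0x16F3F4FD = 385086717.

385086717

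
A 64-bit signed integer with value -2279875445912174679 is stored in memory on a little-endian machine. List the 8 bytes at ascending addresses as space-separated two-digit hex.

Two's complement of -2279875445912174679 in 64 bits: 2279875445912174679 = 0x1FA3BEA385BB0057; invert → 0xE05C415C7A44FFA8; add 1 → 0xE05C415C7A44FFA9.
Split into bytes (most-significant first): E0 5C 41 5C 7A 44 FF A9.
Little-endian stores the least-significant byte at the lowest address.
So at ascending addresses the bytes are A9 FF 44 7A 5C 41 5C E0.

A9 FF 44 7A 5C 41 5C E0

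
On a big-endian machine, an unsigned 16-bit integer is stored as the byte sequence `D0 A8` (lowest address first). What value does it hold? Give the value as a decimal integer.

In big-endian order the high byte comes first in memory.
The bytes are already most-significant first: 0xD0A8.
0xD0A8 = 53416.

53416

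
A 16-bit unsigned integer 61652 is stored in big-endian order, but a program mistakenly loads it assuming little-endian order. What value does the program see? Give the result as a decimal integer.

61652 in 16-bit hexadecimal is 0xF0D4.
Stored big-endian, the bytes at ascending addresses are F0 D4.
Read back as little-endian, the first byte is least significant, giving 0xD4F0.
0xD4F0 = 54512.

54512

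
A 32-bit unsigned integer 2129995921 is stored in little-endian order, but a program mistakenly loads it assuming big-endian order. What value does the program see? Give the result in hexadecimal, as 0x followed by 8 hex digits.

0x9128F57E

2129995921 in 32-bit hexadecimal is 0x7EF52891.
Stored little-endian, the bytes at ascending addresses are 91 28 F5 7E.
Read back as big-endian, the last byte is least significant, giving 0x9128F57E.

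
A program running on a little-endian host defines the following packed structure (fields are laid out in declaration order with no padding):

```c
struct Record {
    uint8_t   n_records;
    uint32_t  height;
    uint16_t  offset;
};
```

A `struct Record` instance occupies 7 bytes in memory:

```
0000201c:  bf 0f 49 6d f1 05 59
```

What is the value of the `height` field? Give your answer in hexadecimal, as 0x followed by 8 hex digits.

0xF16D490F

`height` follows `n_records` (1 byte), so it starts at byte offset 1 and occupies 4 bytes.
Bytes at offsets 1..4: 0F 49 6D F1.
In little-endian order the low byte comes first in memory.
Reassemble most-significant byte first: F1 6D 49 0F → 0xF16D490F.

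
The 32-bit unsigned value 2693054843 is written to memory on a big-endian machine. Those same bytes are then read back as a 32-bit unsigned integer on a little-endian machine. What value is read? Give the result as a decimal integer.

2693054843 in 32-bit hexadecimal is 0xA084C17B.
Stored big-endian, the bytes at ascending addresses are A0 84 C1 7B.
Read back as little-endian, the first byte is least significant, giving 0x7BC184A0.
0x7BC184A0 = 2076279968.

2076279968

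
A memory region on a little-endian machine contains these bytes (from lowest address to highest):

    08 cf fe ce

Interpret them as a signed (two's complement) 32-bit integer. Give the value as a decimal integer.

In little-endian order the low byte comes first in memory.
Reassemble most-significant byte first: CE FE CF 08 → 0xCEFECF08.
Top bit is set, so as a signed 32-bit value this is 0xCEFECF08 − 2^32 = -822161656.

-822161656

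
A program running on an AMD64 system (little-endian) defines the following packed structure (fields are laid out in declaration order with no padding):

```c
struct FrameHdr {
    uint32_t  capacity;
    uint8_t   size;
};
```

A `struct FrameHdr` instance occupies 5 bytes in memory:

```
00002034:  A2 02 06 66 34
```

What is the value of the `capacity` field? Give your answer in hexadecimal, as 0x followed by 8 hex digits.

`capacity` is the first field, at byte offset 0, occupying 4 bytes.
Bytes at offsets 0..3: A2 02 06 66.
Little-endian: lowest address holds the least-significant byte.
Reassemble most-significant byte first: 66 06 02 A2 → 0x660602A2.

0x660602A2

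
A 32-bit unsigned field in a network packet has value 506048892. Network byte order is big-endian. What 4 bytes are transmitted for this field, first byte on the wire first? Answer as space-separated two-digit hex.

1E 29 B1 7C

506048892 in hexadecimal, padded to 32 bits, is 0x1E29B17C.
Split into bytes (most-significant first): 1E 29 B1 7C.
Big-endian: lowest address holds the most-significant byte.
So the memory order matches the most-significant-first order: 1E 29 B1 7C.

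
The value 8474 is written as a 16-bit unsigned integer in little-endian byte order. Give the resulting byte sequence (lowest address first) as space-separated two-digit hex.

8474 in hexadecimal, padded to 16 bits, is 0x211A.
Split into bytes (most-significant first): 21 1A.
Little-endian stores the least-significant byte at the lowest address.
So at ascending addresses the bytes are 1A 21.

1A 21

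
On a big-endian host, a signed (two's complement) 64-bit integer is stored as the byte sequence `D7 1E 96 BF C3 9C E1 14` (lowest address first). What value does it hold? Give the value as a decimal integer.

In big-endian order the high byte comes first in memory.
The bytes are already most-significant first: 0xD71E96BFC39CE114.
Top bit is set, so as a signed 64-bit value this is 0xD71E96BFC39CE114 − 2^64 = -2945751355888967404.

-2945751355888967404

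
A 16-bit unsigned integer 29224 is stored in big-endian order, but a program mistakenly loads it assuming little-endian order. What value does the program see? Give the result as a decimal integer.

29224 in 16-bit hexadecimal is 0x7228.
Stored big-endian, the bytes at ascending addresses are 72 28.
Read back as little-endian, the first byte is least significant, giving 0x2872.
0x2872 = 10354.

10354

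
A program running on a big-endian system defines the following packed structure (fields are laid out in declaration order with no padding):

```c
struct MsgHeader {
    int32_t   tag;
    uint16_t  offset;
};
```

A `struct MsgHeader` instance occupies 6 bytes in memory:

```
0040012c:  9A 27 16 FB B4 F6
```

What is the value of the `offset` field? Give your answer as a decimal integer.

46326

`offset` follows `tag` (4 bytes), so it starts at byte offset 4 and occupies 2 bytes.
Bytes at offsets 4..5: B4 F6.
In big-endian order the high byte comes first in memory.
The bytes are already most-significant first: 0xB4F6.
0xB4F6 = 46326.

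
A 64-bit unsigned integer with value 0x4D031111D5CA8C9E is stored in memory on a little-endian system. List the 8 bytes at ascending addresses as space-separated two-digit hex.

9E 8C CA D5 11 11 03 4D

Split into bytes (most-significant first): 4D 03 11 11 D5 CA 8C 9E.
Little-endian stores the least-significant byte at the lowest address.
So at ascending addresses the bytes are 9E 8C CA D5 11 11 03 4D.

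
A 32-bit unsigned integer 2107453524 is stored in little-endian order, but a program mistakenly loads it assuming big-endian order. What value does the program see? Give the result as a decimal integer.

2107453524 in 32-bit hexadecimal is 0x7D9D3054.
Stored little-endian, the bytes at ascending addresses are 54 30 9D 7D.
Read back as big-endian, the last byte is least significant, giving 0x54309D7D.
0x54309D7D = 1412472189.

1412472189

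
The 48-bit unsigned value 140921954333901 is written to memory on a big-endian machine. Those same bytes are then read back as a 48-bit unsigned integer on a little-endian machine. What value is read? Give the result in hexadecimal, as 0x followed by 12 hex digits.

0xCD7407F32A80

140921954333901 in 48-bit hexadecimal is 0x802AF30774CD.
Stored big-endian, the bytes at ascending addresses are 80 2A F3 07 74 CD.
Read back as little-endian, the first byte is least significant, giving 0xCD7407F32A80.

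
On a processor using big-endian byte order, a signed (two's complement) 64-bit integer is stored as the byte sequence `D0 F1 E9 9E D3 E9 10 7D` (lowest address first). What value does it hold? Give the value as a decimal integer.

-3390672176063901571

Big-endian stores the most-significant byte at the lowest address.
The bytes are already most-significant first: 0xD0F1E99ED3E9107D.
Top bit is set, so as a signed 64-bit value this is 0xD0F1E99ED3E9107D − 2^64 = -3390672176063901571.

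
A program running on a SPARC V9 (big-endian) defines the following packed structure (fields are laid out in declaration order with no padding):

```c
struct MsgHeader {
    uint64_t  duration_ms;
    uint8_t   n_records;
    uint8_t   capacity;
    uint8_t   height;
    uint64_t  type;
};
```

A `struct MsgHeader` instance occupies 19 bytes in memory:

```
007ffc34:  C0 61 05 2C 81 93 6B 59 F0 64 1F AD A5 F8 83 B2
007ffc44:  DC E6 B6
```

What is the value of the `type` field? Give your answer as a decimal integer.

`type` follows `duration_ms` (8 B), `n_records` (1 B), `capacity` (1 B), `height` (1 B), so it starts at offset 8 + 1 + 1 + 1 = 11 and occupies 8 bytes.
Bytes at offsets 11..18: AD A5 F8 83 B2 DC E6 B6.
Big-endian: lowest address holds the most-significant byte.
The bytes are already most-significant first: 0xADA5F883B2DCE6B6.
0xADA5F883B2DCE6B6 = 12512680384244016822.

12512680384244016822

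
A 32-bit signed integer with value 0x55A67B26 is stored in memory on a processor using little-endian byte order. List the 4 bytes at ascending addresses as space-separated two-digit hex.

26 7B A6 55

Split into bytes (most-significant first): 55 A6 7B 26.
In little-endian order the low byte comes first in memory.
So at ascending addresses the bytes are 26 7B A6 55.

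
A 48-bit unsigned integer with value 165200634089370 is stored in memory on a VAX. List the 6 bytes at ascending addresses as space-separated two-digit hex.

9A 8F 1C C5 3F 96

165200634089370 in hexadecimal, padded to 48 bits, is 0x963FC51C8F9A.
Split into bytes (most-significant first): 96 3F C5 1C 8F 9A.
Little-endian: lowest address holds the least-significant byte.
So at ascending addresses the bytes are 9A 8F 1C C5 3F 96.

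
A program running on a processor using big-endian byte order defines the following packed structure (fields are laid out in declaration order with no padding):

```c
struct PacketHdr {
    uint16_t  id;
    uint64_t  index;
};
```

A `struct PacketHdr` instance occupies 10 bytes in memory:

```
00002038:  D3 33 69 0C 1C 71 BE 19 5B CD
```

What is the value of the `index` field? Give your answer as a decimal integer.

`index` follows `id` (2 bytes), so it starts at byte offset 2 and occupies 8 bytes.
Bytes at offsets 2..9: 69 0C 1C 71 BE 19 5B CD.
Big-endian stores the most-significant byte at the lowest address.
The bytes are already most-significant first: 0x690C1C71BE195BCD.
0x690C1C71BE195BCD = 7569456348549176269.

7569456348549176269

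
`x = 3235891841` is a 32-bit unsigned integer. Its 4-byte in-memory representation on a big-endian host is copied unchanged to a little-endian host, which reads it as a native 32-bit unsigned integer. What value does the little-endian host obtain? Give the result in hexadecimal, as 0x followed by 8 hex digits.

3235891841 in 32-bit hexadecimal is 0xC0DFCA81.
Stored big-endian, the bytes at ascending addresses are C0 DF CA 81.
Read back as little-endian, the first byte is least significant, giving 0x81CADFC0.

0x81CADFC0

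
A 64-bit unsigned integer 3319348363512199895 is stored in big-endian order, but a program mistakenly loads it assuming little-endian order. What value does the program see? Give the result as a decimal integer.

3319348363512199895 in 64-bit hexadecimal is 0x2E10B1BFFCEB3AD7.
Stored big-endian, the bytes at ascending addresses are 2E 10 B1 BF FC EB 3A D7.
Read back as little-endian, the first byte is least significant, giving 0xD73AEBFCBFB1102E.
0xD73AEBFCBFB1102E = 15508967737584062510.

15508967737584062510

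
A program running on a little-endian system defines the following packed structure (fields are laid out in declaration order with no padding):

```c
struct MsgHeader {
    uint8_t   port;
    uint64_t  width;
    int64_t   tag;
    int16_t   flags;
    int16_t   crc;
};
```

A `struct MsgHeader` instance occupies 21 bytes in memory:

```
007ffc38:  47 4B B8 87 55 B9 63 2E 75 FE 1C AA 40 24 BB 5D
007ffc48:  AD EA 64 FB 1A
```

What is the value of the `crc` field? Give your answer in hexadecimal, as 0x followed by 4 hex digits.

`crc` follows `port` (1 B), `width` (8 B), `tag` (8 B), `flags` (2 B), so it starts at offset 1 + 8 + 8 + 2 = 19 and occupies 2 bytes.
Bytes at offsets 19..20: FB 1A.
Little-endian: lowest address holds the least-significant byte.
Reassemble most-significant byte first: 1A FB → 0x1AFB.

0x1AFB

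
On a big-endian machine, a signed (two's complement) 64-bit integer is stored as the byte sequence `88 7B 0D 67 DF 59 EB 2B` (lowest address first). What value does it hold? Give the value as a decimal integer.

Big-endian: lowest address holds the most-significant byte.
The bytes are already most-significant first: 0x887B0D67DF59EB2B.
Top bit is set, so as a signed 64-bit value this is 0x887B0D67DF59EB2B − 2^64 = -8612275122635936981.

-8612275122635936981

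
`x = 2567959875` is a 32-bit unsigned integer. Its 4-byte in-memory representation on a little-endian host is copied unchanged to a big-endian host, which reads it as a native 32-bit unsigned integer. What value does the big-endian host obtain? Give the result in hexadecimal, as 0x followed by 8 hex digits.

0x43F50F99

2567959875 in 32-bit hexadecimal is 0x990FF543.
Stored little-endian, the bytes at ascending addresses are 43 F5 0F 99.
Read back as big-endian, the last byte is least significant, giving 0x43F50F99.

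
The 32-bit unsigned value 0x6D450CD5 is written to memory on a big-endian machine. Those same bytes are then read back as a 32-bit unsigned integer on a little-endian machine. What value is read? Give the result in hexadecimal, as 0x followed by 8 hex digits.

Stored big-endian, the bytes at ascending addresses are 6D 45 0C D5.
Read back as little-endian, the first byte is least significant, giving 0xD50C456D.

0xD50C456D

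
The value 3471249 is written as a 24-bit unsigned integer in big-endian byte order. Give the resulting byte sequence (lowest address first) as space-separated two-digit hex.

3471249 in hexadecimal, padded to 24 bits, is 0x34F791.
Split into bytes (most-significant first): 34 F7 91.
In big-endian order the high byte comes first in memory.
So the memory order matches the most-significant-first order: 34 F7 91.

34 F7 91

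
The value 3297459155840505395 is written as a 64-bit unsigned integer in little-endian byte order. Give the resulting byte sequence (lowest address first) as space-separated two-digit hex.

33 96 3B AD A1 ED C2 2D

3297459155840505395 in hexadecimal, padded to 64 bits, is 0x2DC2EDA1AD3B9633.
Split into bytes (most-significant first): 2D C2 ED A1 AD 3B 96 33.
Little-endian stores the least-significant byte at the lowest address.
So at ascending addresses the bytes are 33 96 3B AD A1 ED C2 2D.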